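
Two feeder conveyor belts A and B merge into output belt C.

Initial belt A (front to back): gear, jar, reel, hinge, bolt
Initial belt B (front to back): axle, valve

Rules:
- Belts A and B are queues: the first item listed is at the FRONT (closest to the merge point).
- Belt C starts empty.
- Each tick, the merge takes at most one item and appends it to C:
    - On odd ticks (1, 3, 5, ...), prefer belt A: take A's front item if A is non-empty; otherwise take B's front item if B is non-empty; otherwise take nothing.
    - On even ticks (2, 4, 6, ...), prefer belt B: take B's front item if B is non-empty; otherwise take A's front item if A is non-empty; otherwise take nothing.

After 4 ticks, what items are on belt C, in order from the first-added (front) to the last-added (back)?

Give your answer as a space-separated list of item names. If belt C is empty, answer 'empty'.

Tick 1: prefer A, take gear from A; A=[jar,reel,hinge,bolt] B=[axle,valve] C=[gear]
Tick 2: prefer B, take axle from B; A=[jar,reel,hinge,bolt] B=[valve] C=[gear,axle]
Tick 3: prefer A, take jar from A; A=[reel,hinge,bolt] B=[valve] C=[gear,axle,jar]
Tick 4: prefer B, take valve from B; A=[reel,hinge,bolt] B=[-] C=[gear,axle,jar,valve]

Answer: gear axle jar valve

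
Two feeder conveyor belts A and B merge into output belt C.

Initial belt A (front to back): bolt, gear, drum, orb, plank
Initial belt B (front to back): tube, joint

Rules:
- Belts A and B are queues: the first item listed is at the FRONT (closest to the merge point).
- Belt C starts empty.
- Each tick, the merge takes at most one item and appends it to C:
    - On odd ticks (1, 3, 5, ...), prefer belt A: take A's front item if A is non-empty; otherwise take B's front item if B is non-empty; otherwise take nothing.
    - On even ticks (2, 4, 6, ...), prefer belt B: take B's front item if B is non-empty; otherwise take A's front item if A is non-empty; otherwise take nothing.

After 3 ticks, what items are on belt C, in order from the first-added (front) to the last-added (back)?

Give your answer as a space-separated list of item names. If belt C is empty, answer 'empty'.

Tick 1: prefer A, take bolt from A; A=[gear,drum,orb,plank] B=[tube,joint] C=[bolt]
Tick 2: prefer B, take tube from B; A=[gear,drum,orb,plank] B=[joint] C=[bolt,tube]
Tick 3: prefer A, take gear from A; A=[drum,orb,plank] B=[joint] C=[bolt,tube,gear]

Answer: bolt tube gear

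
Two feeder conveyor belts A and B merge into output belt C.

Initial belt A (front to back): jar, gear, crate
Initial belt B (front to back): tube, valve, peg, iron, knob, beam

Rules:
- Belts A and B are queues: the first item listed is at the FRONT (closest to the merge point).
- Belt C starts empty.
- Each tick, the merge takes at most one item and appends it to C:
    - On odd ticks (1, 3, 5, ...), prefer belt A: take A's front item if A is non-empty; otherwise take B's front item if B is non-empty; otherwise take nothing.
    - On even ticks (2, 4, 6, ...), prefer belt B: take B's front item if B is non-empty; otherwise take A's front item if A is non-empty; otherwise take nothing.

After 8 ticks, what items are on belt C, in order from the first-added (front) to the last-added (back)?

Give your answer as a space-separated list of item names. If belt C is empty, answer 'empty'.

Answer: jar tube gear valve crate peg iron knob

Derivation:
Tick 1: prefer A, take jar from A; A=[gear,crate] B=[tube,valve,peg,iron,knob,beam] C=[jar]
Tick 2: prefer B, take tube from B; A=[gear,crate] B=[valve,peg,iron,knob,beam] C=[jar,tube]
Tick 3: prefer A, take gear from A; A=[crate] B=[valve,peg,iron,knob,beam] C=[jar,tube,gear]
Tick 4: prefer B, take valve from B; A=[crate] B=[peg,iron,knob,beam] C=[jar,tube,gear,valve]
Tick 5: prefer A, take crate from A; A=[-] B=[peg,iron,knob,beam] C=[jar,tube,gear,valve,crate]
Tick 6: prefer B, take peg from B; A=[-] B=[iron,knob,beam] C=[jar,tube,gear,valve,crate,peg]
Tick 7: prefer A, take iron from B; A=[-] B=[knob,beam] C=[jar,tube,gear,valve,crate,peg,iron]
Tick 8: prefer B, take knob from B; A=[-] B=[beam] C=[jar,tube,gear,valve,crate,peg,iron,knob]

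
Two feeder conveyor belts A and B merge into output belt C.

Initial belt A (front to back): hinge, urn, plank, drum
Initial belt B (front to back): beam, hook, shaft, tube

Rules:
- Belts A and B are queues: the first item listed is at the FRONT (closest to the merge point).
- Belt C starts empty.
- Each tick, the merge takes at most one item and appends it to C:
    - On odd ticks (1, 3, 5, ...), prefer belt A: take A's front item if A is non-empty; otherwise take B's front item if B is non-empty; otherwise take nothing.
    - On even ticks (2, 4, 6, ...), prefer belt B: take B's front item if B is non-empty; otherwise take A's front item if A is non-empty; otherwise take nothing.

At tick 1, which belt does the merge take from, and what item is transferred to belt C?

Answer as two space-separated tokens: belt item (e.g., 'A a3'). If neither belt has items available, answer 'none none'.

Answer: A hinge

Derivation:
Tick 1: prefer A, take hinge from A; A=[urn,plank,drum] B=[beam,hook,shaft,tube] C=[hinge]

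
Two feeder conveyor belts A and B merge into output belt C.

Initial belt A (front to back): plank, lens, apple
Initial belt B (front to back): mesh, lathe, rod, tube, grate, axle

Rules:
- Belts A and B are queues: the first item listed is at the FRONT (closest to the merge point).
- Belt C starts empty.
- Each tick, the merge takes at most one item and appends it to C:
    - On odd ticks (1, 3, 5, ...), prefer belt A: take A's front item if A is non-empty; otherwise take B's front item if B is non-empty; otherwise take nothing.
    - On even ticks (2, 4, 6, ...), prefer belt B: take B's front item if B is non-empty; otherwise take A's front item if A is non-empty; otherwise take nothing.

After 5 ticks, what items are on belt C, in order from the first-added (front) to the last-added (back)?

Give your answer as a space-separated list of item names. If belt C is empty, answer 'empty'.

Answer: plank mesh lens lathe apple

Derivation:
Tick 1: prefer A, take plank from A; A=[lens,apple] B=[mesh,lathe,rod,tube,grate,axle] C=[plank]
Tick 2: prefer B, take mesh from B; A=[lens,apple] B=[lathe,rod,tube,grate,axle] C=[plank,mesh]
Tick 3: prefer A, take lens from A; A=[apple] B=[lathe,rod,tube,grate,axle] C=[plank,mesh,lens]
Tick 4: prefer B, take lathe from B; A=[apple] B=[rod,tube,grate,axle] C=[plank,mesh,lens,lathe]
Tick 5: prefer A, take apple from A; A=[-] B=[rod,tube,grate,axle] C=[plank,mesh,lens,lathe,apple]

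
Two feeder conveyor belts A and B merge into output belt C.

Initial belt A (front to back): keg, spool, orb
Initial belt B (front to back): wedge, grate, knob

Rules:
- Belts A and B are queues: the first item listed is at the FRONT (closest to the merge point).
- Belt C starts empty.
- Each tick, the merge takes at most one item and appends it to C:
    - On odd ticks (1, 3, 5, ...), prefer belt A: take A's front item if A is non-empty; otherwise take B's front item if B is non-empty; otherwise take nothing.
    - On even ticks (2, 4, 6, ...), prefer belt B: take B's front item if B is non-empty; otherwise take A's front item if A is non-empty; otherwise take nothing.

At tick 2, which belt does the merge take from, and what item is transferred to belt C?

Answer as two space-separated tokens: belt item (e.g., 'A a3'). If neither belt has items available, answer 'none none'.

Answer: B wedge

Derivation:
Tick 1: prefer A, take keg from A; A=[spool,orb] B=[wedge,grate,knob] C=[keg]
Tick 2: prefer B, take wedge from B; A=[spool,orb] B=[grate,knob] C=[keg,wedge]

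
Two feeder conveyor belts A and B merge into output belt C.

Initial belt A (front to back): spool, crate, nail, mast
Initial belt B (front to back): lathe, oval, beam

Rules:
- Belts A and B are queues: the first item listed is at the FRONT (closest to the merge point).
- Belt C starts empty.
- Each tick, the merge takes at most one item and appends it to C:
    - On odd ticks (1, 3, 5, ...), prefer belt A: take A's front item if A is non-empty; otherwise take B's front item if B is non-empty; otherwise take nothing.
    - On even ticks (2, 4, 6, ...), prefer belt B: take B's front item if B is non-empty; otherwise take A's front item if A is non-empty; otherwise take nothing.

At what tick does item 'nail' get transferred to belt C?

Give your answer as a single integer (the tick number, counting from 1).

Answer: 5

Derivation:
Tick 1: prefer A, take spool from A; A=[crate,nail,mast] B=[lathe,oval,beam] C=[spool]
Tick 2: prefer B, take lathe from B; A=[crate,nail,mast] B=[oval,beam] C=[spool,lathe]
Tick 3: prefer A, take crate from A; A=[nail,mast] B=[oval,beam] C=[spool,lathe,crate]
Tick 4: prefer B, take oval from B; A=[nail,mast] B=[beam] C=[spool,lathe,crate,oval]
Tick 5: prefer A, take nail from A; A=[mast] B=[beam] C=[spool,lathe,crate,oval,nail]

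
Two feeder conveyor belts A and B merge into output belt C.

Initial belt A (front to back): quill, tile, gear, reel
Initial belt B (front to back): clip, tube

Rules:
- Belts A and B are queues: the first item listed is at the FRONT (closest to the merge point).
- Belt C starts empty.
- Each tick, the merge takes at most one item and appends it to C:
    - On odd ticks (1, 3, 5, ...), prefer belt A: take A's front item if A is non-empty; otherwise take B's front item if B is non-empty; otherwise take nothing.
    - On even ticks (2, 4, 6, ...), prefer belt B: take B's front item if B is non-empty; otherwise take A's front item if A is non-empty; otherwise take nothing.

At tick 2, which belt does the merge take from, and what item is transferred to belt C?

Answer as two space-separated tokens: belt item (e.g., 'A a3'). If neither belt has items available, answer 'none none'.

Tick 1: prefer A, take quill from A; A=[tile,gear,reel] B=[clip,tube] C=[quill]
Tick 2: prefer B, take clip from B; A=[tile,gear,reel] B=[tube] C=[quill,clip]

Answer: B clip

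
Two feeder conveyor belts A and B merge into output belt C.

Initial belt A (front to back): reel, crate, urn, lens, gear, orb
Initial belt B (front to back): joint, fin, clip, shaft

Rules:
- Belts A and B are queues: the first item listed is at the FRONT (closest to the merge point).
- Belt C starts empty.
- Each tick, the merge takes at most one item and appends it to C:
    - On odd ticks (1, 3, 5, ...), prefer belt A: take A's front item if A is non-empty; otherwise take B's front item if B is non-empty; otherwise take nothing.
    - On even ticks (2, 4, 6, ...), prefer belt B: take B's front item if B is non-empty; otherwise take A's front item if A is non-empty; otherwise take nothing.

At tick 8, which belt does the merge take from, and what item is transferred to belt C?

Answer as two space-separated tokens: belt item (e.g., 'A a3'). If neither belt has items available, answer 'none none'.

Answer: B shaft

Derivation:
Tick 1: prefer A, take reel from A; A=[crate,urn,lens,gear,orb] B=[joint,fin,clip,shaft] C=[reel]
Tick 2: prefer B, take joint from B; A=[crate,urn,lens,gear,orb] B=[fin,clip,shaft] C=[reel,joint]
Tick 3: prefer A, take crate from A; A=[urn,lens,gear,orb] B=[fin,clip,shaft] C=[reel,joint,crate]
Tick 4: prefer B, take fin from B; A=[urn,lens,gear,orb] B=[clip,shaft] C=[reel,joint,crate,fin]
Tick 5: prefer A, take urn from A; A=[lens,gear,orb] B=[clip,shaft] C=[reel,joint,crate,fin,urn]
Tick 6: prefer B, take clip from B; A=[lens,gear,orb] B=[shaft] C=[reel,joint,crate,fin,urn,clip]
Tick 7: prefer A, take lens from A; A=[gear,orb] B=[shaft] C=[reel,joint,crate,fin,urn,clip,lens]
Tick 8: prefer B, take shaft from B; A=[gear,orb] B=[-] C=[reel,joint,crate,fin,urn,clip,lens,shaft]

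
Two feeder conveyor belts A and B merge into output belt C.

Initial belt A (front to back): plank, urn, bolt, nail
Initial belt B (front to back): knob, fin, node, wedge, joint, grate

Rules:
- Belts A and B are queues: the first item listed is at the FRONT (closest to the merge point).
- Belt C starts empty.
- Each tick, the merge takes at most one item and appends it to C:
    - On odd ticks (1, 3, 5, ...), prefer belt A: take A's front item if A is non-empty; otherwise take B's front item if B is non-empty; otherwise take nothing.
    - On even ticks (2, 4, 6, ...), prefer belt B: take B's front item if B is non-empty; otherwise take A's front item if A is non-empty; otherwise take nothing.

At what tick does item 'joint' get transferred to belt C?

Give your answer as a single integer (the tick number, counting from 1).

Tick 1: prefer A, take plank from A; A=[urn,bolt,nail] B=[knob,fin,node,wedge,joint,grate] C=[plank]
Tick 2: prefer B, take knob from B; A=[urn,bolt,nail] B=[fin,node,wedge,joint,grate] C=[plank,knob]
Tick 3: prefer A, take urn from A; A=[bolt,nail] B=[fin,node,wedge,joint,grate] C=[plank,knob,urn]
Tick 4: prefer B, take fin from B; A=[bolt,nail] B=[node,wedge,joint,grate] C=[plank,knob,urn,fin]
Tick 5: prefer A, take bolt from A; A=[nail] B=[node,wedge,joint,grate] C=[plank,knob,urn,fin,bolt]
Tick 6: prefer B, take node from B; A=[nail] B=[wedge,joint,grate] C=[plank,knob,urn,fin,bolt,node]
Tick 7: prefer A, take nail from A; A=[-] B=[wedge,joint,grate] C=[plank,knob,urn,fin,bolt,node,nail]
Tick 8: prefer B, take wedge from B; A=[-] B=[joint,grate] C=[plank,knob,urn,fin,bolt,node,nail,wedge]
Tick 9: prefer A, take joint from B; A=[-] B=[grate] C=[plank,knob,urn,fin,bolt,node,nail,wedge,joint]

Answer: 9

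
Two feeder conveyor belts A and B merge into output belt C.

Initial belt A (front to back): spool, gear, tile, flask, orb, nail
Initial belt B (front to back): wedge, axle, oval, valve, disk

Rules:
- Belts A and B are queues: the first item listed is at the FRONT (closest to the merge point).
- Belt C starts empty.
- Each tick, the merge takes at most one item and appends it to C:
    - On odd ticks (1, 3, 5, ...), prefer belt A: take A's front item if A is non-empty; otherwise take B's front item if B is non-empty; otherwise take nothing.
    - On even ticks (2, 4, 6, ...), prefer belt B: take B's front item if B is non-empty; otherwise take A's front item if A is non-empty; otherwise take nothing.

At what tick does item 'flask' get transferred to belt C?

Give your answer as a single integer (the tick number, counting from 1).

Tick 1: prefer A, take spool from A; A=[gear,tile,flask,orb,nail] B=[wedge,axle,oval,valve,disk] C=[spool]
Tick 2: prefer B, take wedge from B; A=[gear,tile,flask,orb,nail] B=[axle,oval,valve,disk] C=[spool,wedge]
Tick 3: prefer A, take gear from A; A=[tile,flask,orb,nail] B=[axle,oval,valve,disk] C=[spool,wedge,gear]
Tick 4: prefer B, take axle from B; A=[tile,flask,orb,nail] B=[oval,valve,disk] C=[spool,wedge,gear,axle]
Tick 5: prefer A, take tile from A; A=[flask,orb,nail] B=[oval,valve,disk] C=[spool,wedge,gear,axle,tile]
Tick 6: prefer B, take oval from B; A=[flask,orb,nail] B=[valve,disk] C=[spool,wedge,gear,axle,tile,oval]
Tick 7: prefer A, take flask from A; A=[orb,nail] B=[valve,disk] C=[spool,wedge,gear,axle,tile,oval,flask]

Answer: 7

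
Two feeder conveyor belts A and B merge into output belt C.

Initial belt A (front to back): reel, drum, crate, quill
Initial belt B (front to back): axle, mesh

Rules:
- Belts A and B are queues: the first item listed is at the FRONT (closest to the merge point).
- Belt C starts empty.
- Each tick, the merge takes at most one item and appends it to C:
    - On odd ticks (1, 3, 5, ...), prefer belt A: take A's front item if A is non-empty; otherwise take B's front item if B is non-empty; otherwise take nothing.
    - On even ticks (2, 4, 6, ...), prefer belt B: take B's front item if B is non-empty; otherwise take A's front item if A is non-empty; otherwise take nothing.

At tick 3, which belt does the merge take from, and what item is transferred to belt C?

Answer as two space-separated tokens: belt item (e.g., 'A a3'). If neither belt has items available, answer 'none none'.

Tick 1: prefer A, take reel from A; A=[drum,crate,quill] B=[axle,mesh] C=[reel]
Tick 2: prefer B, take axle from B; A=[drum,crate,quill] B=[mesh] C=[reel,axle]
Tick 3: prefer A, take drum from A; A=[crate,quill] B=[mesh] C=[reel,axle,drum]

Answer: A drum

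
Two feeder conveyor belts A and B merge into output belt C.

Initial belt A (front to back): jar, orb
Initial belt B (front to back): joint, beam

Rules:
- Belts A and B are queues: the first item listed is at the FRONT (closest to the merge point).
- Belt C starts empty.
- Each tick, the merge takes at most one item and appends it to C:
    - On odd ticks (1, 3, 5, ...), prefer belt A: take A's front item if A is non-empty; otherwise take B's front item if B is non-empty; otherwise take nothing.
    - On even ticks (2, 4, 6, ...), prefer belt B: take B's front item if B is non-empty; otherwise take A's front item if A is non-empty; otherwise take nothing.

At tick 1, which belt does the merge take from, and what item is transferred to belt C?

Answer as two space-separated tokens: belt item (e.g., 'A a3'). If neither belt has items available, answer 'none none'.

Tick 1: prefer A, take jar from A; A=[orb] B=[joint,beam] C=[jar]

Answer: A jar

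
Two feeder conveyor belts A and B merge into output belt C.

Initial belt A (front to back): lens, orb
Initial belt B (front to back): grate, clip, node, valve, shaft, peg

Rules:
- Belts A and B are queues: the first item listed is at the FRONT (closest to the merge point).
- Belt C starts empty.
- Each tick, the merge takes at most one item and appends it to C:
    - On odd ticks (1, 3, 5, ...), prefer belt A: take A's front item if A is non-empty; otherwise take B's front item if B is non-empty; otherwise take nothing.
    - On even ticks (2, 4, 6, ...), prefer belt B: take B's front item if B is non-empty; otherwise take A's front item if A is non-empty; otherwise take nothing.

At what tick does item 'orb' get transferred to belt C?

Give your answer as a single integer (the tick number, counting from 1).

Answer: 3

Derivation:
Tick 1: prefer A, take lens from A; A=[orb] B=[grate,clip,node,valve,shaft,peg] C=[lens]
Tick 2: prefer B, take grate from B; A=[orb] B=[clip,node,valve,shaft,peg] C=[lens,grate]
Tick 3: prefer A, take orb from A; A=[-] B=[clip,node,valve,shaft,peg] C=[lens,grate,orb]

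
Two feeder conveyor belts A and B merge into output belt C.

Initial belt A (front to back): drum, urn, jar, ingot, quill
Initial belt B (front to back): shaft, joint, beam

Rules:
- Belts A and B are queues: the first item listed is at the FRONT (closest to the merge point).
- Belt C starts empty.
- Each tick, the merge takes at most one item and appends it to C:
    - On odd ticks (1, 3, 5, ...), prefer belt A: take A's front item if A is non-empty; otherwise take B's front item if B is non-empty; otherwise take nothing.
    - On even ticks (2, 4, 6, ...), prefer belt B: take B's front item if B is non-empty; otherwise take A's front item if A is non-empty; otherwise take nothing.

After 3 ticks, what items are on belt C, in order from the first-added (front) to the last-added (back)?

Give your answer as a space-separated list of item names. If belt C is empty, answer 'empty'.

Answer: drum shaft urn

Derivation:
Tick 1: prefer A, take drum from A; A=[urn,jar,ingot,quill] B=[shaft,joint,beam] C=[drum]
Tick 2: prefer B, take shaft from B; A=[urn,jar,ingot,quill] B=[joint,beam] C=[drum,shaft]
Tick 3: prefer A, take urn from A; A=[jar,ingot,quill] B=[joint,beam] C=[drum,shaft,urn]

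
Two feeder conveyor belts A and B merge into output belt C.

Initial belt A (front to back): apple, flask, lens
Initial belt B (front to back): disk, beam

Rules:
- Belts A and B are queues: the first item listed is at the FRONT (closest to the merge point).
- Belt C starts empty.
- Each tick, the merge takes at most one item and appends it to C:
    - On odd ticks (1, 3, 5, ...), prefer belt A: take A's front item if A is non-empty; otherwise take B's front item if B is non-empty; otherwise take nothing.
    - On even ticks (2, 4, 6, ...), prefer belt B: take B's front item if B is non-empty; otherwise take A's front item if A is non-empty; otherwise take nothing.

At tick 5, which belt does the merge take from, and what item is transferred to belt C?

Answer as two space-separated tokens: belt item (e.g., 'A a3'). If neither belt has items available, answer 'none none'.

Tick 1: prefer A, take apple from A; A=[flask,lens] B=[disk,beam] C=[apple]
Tick 2: prefer B, take disk from B; A=[flask,lens] B=[beam] C=[apple,disk]
Tick 3: prefer A, take flask from A; A=[lens] B=[beam] C=[apple,disk,flask]
Tick 4: prefer B, take beam from B; A=[lens] B=[-] C=[apple,disk,flask,beam]
Tick 5: prefer A, take lens from A; A=[-] B=[-] C=[apple,disk,flask,beam,lens]

Answer: A lens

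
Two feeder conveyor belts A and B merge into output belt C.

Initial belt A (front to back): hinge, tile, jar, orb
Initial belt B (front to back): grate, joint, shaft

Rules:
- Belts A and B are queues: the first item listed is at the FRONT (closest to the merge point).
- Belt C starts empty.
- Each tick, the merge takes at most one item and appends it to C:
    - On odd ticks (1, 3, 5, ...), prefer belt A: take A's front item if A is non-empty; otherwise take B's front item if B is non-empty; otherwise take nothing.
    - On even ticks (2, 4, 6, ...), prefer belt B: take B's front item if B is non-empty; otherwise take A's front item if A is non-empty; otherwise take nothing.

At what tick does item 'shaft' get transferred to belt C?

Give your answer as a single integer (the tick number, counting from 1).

Tick 1: prefer A, take hinge from A; A=[tile,jar,orb] B=[grate,joint,shaft] C=[hinge]
Tick 2: prefer B, take grate from B; A=[tile,jar,orb] B=[joint,shaft] C=[hinge,grate]
Tick 3: prefer A, take tile from A; A=[jar,orb] B=[joint,shaft] C=[hinge,grate,tile]
Tick 4: prefer B, take joint from B; A=[jar,orb] B=[shaft] C=[hinge,grate,tile,joint]
Tick 5: prefer A, take jar from A; A=[orb] B=[shaft] C=[hinge,grate,tile,joint,jar]
Tick 6: prefer B, take shaft from B; A=[orb] B=[-] C=[hinge,grate,tile,joint,jar,shaft]

Answer: 6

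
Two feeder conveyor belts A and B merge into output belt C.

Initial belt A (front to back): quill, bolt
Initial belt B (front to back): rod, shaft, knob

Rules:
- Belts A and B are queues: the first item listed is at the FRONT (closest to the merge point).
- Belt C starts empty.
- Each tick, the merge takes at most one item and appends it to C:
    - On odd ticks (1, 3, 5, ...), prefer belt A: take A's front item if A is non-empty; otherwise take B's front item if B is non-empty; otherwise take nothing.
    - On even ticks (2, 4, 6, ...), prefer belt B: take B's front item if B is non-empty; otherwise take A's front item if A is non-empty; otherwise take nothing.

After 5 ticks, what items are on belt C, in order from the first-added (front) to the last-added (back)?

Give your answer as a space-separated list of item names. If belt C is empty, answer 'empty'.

Answer: quill rod bolt shaft knob

Derivation:
Tick 1: prefer A, take quill from A; A=[bolt] B=[rod,shaft,knob] C=[quill]
Tick 2: prefer B, take rod from B; A=[bolt] B=[shaft,knob] C=[quill,rod]
Tick 3: prefer A, take bolt from A; A=[-] B=[shaft,knob] C=[quill,rod,bolt]
Tick 4: prefer B, take shaft from B; A=[-] B=[knob] C=[quill,rod,bolt,shaft]
Tick 5: prefer A, take knob from B; A=[-] B=[-] C=[quill,rod,bolt,shaft,knob]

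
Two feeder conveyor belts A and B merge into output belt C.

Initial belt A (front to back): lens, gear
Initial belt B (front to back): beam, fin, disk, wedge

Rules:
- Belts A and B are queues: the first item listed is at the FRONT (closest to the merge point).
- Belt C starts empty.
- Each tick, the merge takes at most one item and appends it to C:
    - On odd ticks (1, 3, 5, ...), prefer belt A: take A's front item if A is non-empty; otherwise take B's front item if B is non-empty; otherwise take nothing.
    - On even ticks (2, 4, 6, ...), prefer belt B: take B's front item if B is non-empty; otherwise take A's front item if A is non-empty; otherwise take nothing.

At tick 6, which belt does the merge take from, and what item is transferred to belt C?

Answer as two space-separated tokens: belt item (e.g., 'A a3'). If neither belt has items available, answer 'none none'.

Answer: B wedge

Derivation:
Tick 1: prefer A, take lens from A; A=[gear] B=[beam,fin,disk,wedge] C=[lens]
Tick 2: prefer B, take beam from B; A=[gear] B=[fin,disk,wedge] C=[lens,beam]
Tick 3: prefer A, take gear from A; A=[-] B=[fin,disk,wedge] C=[lens,beam,gear]
Tick 4: prefer B, take fin from B; A=[-] B=[disk,wedge] C=[lens,beam,gear,fin]
Tick 5: prefer A, take disk from B; A=[-] B=[wedge] C=[lens,beam,gear,fin,disk]
Tick 6: prefer B, take wedge from B; A=[-] B=[-] C=[lens,beam,gear,fin,disk,wedge]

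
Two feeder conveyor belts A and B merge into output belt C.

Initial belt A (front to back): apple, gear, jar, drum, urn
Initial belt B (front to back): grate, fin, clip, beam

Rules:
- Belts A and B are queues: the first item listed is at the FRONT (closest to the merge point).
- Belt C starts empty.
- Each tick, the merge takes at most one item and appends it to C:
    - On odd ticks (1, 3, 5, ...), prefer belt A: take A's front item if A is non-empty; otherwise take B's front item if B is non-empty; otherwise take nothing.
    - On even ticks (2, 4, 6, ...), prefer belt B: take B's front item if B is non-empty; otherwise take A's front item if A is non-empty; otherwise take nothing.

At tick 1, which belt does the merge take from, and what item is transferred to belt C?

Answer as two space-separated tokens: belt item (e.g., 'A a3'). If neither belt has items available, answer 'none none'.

Answer: A apple

Derivation:
Tick 1: prefer A, take apple from A; A=[gear,jar,drum,urn] B=[grate,fin,clip,beam] C=[apple]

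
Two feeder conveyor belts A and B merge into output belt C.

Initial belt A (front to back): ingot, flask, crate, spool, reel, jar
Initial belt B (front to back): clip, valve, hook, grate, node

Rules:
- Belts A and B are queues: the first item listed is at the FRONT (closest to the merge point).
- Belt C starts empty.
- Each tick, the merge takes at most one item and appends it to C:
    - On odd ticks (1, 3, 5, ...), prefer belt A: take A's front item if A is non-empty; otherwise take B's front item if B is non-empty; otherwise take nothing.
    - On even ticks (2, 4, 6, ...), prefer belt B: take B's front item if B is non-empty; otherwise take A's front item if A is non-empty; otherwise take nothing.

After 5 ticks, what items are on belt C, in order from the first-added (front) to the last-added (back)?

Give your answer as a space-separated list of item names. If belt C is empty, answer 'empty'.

Answer: ingot clip flask valve crate

Derivation:
Tick 1: prefer A, take ingot from A; A=[flask,crate,spool,reel,jar] B=[clip,valve,hook,grate,node] C=[ingot]
Tick 2: prefer B, take clip from B; A=[flask,crate,spool,reel,jar] B=[valve,hook,grate,node] C=[ingot,clip]
Tick 3: prefer A, take flask from A; A=[crate,spool,reel,jar] B=[valve,hook,grate,node] C=[ingot,clip,flask]
Tick 4: prefer B, take valve from B; A=[crate,spool,reel,jar] B=[hook,grate,node] C=[ingot,clip,flask,valve]
Tick 5: prefer A, take crate from A; A=[spool,reel,jar] B=[hook,grate,node] C=[ingot,clip,flask,valve,crate]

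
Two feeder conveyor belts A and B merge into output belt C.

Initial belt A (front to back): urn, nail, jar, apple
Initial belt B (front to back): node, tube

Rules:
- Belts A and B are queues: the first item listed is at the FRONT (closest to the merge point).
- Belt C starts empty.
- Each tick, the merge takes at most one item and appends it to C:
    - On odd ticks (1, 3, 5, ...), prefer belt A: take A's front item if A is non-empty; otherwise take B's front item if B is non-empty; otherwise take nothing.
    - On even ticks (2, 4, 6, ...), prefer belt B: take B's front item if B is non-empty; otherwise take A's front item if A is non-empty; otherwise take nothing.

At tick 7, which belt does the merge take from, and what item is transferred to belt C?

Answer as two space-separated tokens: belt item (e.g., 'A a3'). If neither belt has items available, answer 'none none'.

Tick 1: prefer A, take urn from A; A=[nail,jar,apple] B=[node,tube] C=[urn]
Tick 2: prefer B, take node from B; A=[nail,jar,apple] B=[tube] C=[urn,node]
Tick 3: prefer A, take nail from A; A=[jar,apple] B=[tube] C=[urn,node,nail]
Tick 4: prefer B, take tube from B; A=[jar,apple] B=[-] C=[urn,node,nail,tube]
Tick 5: prefer A, take jar from A; A=[apple] B=[-] C=[urn,node,nail,tube,jar]
Tick 6: prefer B, take apple from A; A=[-] B=[-] C=[urn,node,nail,tube,jar,apple]
Tick 7: prefer A, both empty, nothing taken; A=[-] B=[-] C=[urn,node,nail,tube,jar,apple]

Answer: none none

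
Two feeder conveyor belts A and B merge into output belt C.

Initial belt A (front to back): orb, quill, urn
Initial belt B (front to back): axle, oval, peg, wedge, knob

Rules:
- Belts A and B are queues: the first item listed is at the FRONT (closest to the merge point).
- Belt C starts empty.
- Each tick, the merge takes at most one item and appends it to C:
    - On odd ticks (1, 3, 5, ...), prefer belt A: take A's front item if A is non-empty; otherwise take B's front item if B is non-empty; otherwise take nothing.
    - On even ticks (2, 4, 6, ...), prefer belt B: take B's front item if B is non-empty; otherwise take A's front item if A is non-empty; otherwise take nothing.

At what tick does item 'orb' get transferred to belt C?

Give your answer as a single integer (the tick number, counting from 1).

Tick 1: prefer A, take orb from A; A=[quill,urn] B=[axle,oval,peg,wedge,knob] C=[orb]

Answer: 1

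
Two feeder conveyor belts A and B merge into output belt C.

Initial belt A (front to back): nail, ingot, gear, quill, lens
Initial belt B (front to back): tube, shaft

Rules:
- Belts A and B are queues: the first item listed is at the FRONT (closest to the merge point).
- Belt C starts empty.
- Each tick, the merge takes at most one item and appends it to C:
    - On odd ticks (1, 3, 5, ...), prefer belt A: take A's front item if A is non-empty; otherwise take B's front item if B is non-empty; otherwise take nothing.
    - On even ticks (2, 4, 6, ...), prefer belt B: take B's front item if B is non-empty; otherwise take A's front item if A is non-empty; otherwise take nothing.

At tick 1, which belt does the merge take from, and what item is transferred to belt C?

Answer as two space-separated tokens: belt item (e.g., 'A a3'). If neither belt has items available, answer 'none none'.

Answer: A nail

Derivation:
Tick 1: prefer A, take nail from A; A=[ingot,gear,quill,lens] B=[tube,shaft] C=[nail]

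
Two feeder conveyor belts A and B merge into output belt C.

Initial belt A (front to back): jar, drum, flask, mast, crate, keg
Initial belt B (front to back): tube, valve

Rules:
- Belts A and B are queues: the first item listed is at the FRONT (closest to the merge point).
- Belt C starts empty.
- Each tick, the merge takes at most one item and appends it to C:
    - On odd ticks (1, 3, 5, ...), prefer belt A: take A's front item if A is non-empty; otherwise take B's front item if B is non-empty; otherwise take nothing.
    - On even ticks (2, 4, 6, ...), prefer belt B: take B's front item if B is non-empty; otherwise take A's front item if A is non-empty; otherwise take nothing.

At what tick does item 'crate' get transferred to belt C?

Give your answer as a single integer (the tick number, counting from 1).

Answer: 7

Derivation:
Tick 1: prefer A, take jar from A; A=[drum,flask,mast,crate,keg] B=[tube,valve] C=[jar]
Tick 2: prefer B, take tube from B; A=[drum,flask,mast,crate,keg] B=[valve] C=[jar,tube]
Tick 3: prefer A, take drum from A; A=[flask,mast,crate,keg] B=[valve] C=[jar,tube,drum]
Tick 4: prefer B, take valve from B; A=[flask,mast,crate,keg] B=[-] C=[jar,tube,drum,valve]
Tick 5: prefer A, take flask from A; A=[mast,crate,keg] B=[-] C=[jar,tube,drum,valve,flask]
Tick 6: prefer B, take mast from A; A=[crate,keg] B=[-] C=[jar,tube,drum,valve,flask,mast]
Tick 7: prefer A, take crate from A; A=[keg] B=[-] C=[jar,tube,drum,valve,flask,mast,crate]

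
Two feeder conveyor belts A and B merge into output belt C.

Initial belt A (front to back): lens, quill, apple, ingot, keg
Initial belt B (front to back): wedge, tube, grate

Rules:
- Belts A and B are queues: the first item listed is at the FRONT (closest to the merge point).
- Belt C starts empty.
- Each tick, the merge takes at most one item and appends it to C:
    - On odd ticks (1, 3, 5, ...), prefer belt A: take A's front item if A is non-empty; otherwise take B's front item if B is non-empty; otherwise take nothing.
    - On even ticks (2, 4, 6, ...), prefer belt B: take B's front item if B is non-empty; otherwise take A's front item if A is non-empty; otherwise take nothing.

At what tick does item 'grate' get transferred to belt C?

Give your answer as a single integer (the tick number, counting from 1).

Tick 1: prefer A, take lens from A; A=[quill,apple,ingot,keg] B=[wedge,tube,grate] C=[lens]
Tick 2: prefer B, take wedge from B; A=[quill,apple,ingot,keg] B=[tube,grate] C=[lens,wedge]
Tick 3: prefer A, take quill from A; A=[apple,ingot,keg] B=[tube,grate] C=[lens,wedge,quill]
Tick 4: prefer B, take tube from B; A=[apple,ingot,keg] B=[grate] C=[lens,wedge,quill,tube]
Tick 5: prefer A, take apple from A; A=[ingot,keg] B=[grate] C=[lens,wedge,quill,tube,apple]
Tick 6: prefer B, take grate from B; A=[ingot,keg] B=[-] C=[lens,wedge,quill,tube,apple,grate]

Answer: 6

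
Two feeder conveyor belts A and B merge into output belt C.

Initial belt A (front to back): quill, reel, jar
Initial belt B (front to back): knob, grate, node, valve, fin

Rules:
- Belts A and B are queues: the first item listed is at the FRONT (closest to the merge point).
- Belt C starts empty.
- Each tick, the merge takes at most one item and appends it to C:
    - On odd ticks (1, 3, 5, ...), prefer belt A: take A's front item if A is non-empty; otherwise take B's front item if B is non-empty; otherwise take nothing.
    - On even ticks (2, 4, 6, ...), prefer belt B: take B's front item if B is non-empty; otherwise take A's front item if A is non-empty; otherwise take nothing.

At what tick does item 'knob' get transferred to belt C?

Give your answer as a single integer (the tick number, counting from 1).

Answer: 2

Derivation:
Tick 1: prefer A, take quill from A; A=[reel,jar] B=[knob,grate,node,valve,fin] C=[quill]
Tick 2: prefer B, take knob from B; A=[reel,jar] B=[grate,node,valve,fin] C=[quill,knob]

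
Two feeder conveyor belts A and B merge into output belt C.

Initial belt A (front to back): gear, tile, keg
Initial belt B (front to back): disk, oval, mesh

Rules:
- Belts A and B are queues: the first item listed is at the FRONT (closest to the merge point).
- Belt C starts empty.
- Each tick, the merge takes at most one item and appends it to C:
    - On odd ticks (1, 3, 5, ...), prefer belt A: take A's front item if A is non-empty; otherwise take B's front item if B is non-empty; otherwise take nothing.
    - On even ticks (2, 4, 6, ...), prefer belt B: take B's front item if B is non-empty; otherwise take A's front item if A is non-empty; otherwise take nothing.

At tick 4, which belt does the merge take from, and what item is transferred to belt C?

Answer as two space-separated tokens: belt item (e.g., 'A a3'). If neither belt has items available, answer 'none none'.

Tick 1: prefer A, take gear from A; A=[tile,keg] B=[disk,oval,mesh] C=[gear]
Tick 2: prefer B, take disk from B; A=[tile,keg] B=[oval,mesh] C=[gear,disk]
Tick 3: prefer A, take tile from A; A=[keg] B=[oval,mesh] C=[gear,disk,tile]
Tick 4: prefer B, take oval from B; A=[keg] B=[mesh] C=[gear,disk,tile,oval]

Answer: B oval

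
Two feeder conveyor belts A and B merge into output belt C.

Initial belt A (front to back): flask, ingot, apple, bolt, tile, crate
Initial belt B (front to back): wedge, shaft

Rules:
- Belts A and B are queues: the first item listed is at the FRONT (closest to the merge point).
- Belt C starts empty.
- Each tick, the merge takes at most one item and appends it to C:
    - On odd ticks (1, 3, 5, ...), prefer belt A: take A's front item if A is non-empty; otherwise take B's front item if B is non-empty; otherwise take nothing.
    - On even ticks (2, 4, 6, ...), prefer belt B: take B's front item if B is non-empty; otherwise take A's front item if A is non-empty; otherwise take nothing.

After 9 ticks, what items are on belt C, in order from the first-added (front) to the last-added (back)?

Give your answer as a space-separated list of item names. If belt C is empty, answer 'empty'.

Answer: flask wedge ingot shaft apple bolt tile crate

Derivation:
Tick 1: prefer A, take flask from A; A=[ingot,apple,bolt,tile,crate] B=[wedge,shaft] C=[flask]
Tick 2: prefer B, take wedge from B; A=[ingot,apple,bolt,tile,crate] B=[shaft] C=[flask,wedge]
Tick 3: prefer A, take ingot from A; A=[apple,bolt,tile,crate] B=[shaft] C=[flask,wedge,ingot]
Tick 4: prefer B, take shaft from B; A=[apple,bolt,tile,crate] B=[-] C=[flask,wedge,ingot,shaft]
Tick 5: prefer A, take apple from A; A=[bolt,tile,crate] B=[-] C=[flask,wedge,ingot,shaft,apple]
Tick 6: prefer B, take bolt from A; A=[tile,crate] B=[-] C=[flask,wedge,ingot,shaft,apple,bolt]
Tick 7: prefer A, take tile from A; A=[crate] B=[-] C=[flask,wedge,ingot,shaft,apple,bolt,tile]
Tick 8: prefer B, take crate from A; A=[-] B=[-] C=[flask,wedge,ingot,shaft,apple,bolt,tile,crate]
Tick 9: prefer A, both empty, nothing taken; A=[-] B=[-] C=[flask,wedge,ingot,shaft,apple,bolt,tile,crate]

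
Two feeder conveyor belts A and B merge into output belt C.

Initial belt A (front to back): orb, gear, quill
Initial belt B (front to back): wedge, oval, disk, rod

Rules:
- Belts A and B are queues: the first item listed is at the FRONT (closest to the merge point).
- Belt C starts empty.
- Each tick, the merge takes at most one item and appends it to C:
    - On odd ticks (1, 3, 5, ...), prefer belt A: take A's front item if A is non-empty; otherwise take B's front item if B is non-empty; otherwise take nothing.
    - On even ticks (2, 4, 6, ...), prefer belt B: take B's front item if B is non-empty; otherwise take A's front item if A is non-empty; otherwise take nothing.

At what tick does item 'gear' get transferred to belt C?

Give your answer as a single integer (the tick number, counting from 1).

Answer: 3

Derivation:
Tick 1: prefer A, take orb from A; A=[gear,quill] B=[wedge,oval,disk,rod] C=[orb]
Tick 2: prefer B, take wedge from B; A=[gear,quill] B=[oval,disk,rod] C=[orb,wedge]
Tick 3: prefer A, take gear from A; A=[quill] B=[oval,disk,rod] C=[orb,wedge,gear]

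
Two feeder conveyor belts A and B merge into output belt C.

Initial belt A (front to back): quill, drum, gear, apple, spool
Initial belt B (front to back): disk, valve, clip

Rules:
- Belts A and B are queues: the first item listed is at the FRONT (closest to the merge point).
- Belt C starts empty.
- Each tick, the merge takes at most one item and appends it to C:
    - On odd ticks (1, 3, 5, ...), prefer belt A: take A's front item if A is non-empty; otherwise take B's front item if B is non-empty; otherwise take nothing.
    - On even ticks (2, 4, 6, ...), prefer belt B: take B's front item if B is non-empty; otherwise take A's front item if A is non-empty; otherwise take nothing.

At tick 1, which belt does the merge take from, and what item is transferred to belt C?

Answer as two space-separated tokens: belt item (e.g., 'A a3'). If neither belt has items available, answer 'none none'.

Answer: A quill

Derivation:
Tick 1: prefer A, take quill from A; A=[drum,gear,apple,spool] B=[disk,valve,clip] C=[quill]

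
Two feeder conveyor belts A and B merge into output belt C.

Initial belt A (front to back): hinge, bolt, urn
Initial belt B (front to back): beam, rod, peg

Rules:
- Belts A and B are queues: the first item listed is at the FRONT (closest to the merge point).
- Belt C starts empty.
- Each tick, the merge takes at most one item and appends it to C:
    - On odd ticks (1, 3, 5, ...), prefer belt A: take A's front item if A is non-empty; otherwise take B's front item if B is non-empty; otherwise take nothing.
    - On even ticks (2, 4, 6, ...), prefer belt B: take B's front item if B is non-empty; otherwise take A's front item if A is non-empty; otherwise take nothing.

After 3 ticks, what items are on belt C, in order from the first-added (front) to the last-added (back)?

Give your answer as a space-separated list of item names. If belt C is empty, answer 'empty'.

Tick 1: prefer A, take hinge from A; A=[bolt,urn] B=[beam,rod,peg] C=[hinge]
Tick 2: prefer B, take beam from B; A=[bolt,urn] B=[rod,peg] C=[hinge,beam]
Tick 3: prefer A, take bolt from A; A=[urn] B=[rod,peg] C=[hinge,beam,bolt]

Answer: hinge beam bolt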